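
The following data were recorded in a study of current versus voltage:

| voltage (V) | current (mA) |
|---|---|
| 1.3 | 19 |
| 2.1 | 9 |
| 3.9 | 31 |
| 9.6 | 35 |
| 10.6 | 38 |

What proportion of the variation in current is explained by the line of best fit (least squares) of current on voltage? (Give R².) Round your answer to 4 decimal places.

0.7178

n = 5, Σx = 27.5, Σy = 132, Σxy = 903.3, Σx² = 225.83, Σy² = 4072
Sxx = Σx² − (Σx)²/n = 225.83 − 151.25 = 74.58
Sxy = Σxy − (Σx)(Σy)/n = 903.3 − 726 = 177.3
Syy = Σy² − (Σy)²/n = 4072 − 3484.8 = 587.2
R² = Sxy²/(Sxx·Syy) = (177.3)²/(74.58·587.2) = 0.717809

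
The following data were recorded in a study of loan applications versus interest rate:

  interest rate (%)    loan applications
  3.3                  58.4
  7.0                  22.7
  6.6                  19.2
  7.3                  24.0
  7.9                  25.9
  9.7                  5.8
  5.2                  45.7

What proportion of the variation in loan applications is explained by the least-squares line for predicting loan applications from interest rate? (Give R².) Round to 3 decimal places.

n = 7, Σx = 47, Σy = 201.7, Σxy = 1152.05, Σx² = 340.28, Σy² = 7663.43
Sxx = Σx² − (Σx)²/n = 340.28 − 315.571429 = 24.708571
Sxy = Σxy − (Σx)(Σy)/n = 1152.05 − 1354.271429 = -202.221429
Syy = Σy² − (Σy)²/n = 7663.43 − 5811.841429 = 1851.588571
R² = Sxy²/(Sxx·Syy) = (-202.221429)²/(24.708571·1851.588571) = 0.893845

0.894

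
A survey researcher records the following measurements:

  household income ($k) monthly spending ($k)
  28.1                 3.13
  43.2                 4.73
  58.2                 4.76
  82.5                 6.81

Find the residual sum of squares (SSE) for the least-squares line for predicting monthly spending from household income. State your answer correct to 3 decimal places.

0.455

n = 4, Σx = 212, Σy = 19.43, Σxy = 1131.146, Σx² = 12849.34, Σy² = 101.2035
Sxx = Σx² − (Σx)²/n = 12849.34 − 11236 = 1613.34
Sxy = Σxy − (Σx)(Σy)/n = 1131.146 − 1029.79 = 101.356
Syy = Σy² − (Σy)²/n = 101.2035 − 94.381225 = 6.822275
b = Sxy/Sxx = 101.356/1613.34 = 0.062824
SSE = Syy − b·Sxy = 6.822275 − 0.062824·101.356 = 0.454715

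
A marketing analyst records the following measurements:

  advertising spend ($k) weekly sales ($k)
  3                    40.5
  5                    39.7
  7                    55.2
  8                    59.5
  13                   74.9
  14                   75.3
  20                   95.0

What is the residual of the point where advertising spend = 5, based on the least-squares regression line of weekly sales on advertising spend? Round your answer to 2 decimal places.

n = 7, Σx = 70, Σy = 440.1, Σxy = 5110.3, Σx² = 912
Sxx = Σx² − (Σx)²/n = 912 − 700 = 212
Sxy = Σxy − (Σx)(Σy)/n = 5110.3 − 4401 = 709.3
b = Sxy/Sxx = 709.3/212 = 3.345755
a = ȳ − b·x̄ = 62.871429 − 3.345755·10 = 29.413881
ŷ(5) = 29.413881 + 3.345755·5 = 46.142655
residual = y − ŷ = 39.7 − 46.142655 = -6.442655

-6.44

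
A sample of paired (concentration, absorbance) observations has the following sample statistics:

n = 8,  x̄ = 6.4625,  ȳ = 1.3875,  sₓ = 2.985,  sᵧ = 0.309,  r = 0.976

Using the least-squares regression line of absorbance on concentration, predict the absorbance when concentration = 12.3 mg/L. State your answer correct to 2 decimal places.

b = r · sᵧ/sₓ = 0.976 · 0.309/2.985 = 0.101033
a = ȳ − b·x̄ = 1.3875 − 0.101033·6.4625 = 0.734573
ŷ(12.3) = a + b·12.3 = 0.734573 + 0.101033·12.3 = 1.977281

1.98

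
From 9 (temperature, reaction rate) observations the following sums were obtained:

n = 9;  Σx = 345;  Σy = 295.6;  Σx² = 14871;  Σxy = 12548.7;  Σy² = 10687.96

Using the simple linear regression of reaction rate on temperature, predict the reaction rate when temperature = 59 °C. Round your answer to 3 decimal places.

48.129

Sxx = Σx² − (Σx)²/n = 14871 − 13225 = 1646
Sxy = Σxy − (Σx)(Σy)/n = 12548.7 − 11331.333333 = 1217.366667
b = Sxy/Sxx = 1217.366667/1646 = 0.739591
a = ȳ − b·x̄ = 32.844444 − 0.739591·38.333333 = 4.493459
ŷ(59) = a + b·59 = 4.493459 + 0.739591·59 = 48.129324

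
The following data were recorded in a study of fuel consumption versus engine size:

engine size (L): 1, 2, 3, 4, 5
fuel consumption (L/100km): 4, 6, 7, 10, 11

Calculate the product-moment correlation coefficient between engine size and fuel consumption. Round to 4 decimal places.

0.9879

n = 5, Σx = 15, Σy = 38, Σxy = 132, Σx² = 55, Σy² = 322
Sxx = Σx² − (Σx)²/n = 55 − 45 = 10
Sxy = Σxy − (Σx)(Σy)/n = 132 − 114 = 18
Syy = Σy² − (Σy)²/n = 322 − 288.8 = 33.2
r = Sxy/√(Sxx·Syy) = 18/√(332) = 18/18.220867 = 0.987878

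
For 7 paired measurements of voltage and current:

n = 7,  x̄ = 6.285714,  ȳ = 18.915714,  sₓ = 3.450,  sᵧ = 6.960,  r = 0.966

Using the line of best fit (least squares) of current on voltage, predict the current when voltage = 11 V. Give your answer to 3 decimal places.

b = r · sᵧ/sₓ = 0.966 · 6.96/3.45 = 1.9488
a = ȳ − b·x̄ = 18.915714 − 1.9488·6.285714 = 6.666115
ŷ(11) = a + b·11 = 6.666115 + 1.9488·11 = 28.102915

28.103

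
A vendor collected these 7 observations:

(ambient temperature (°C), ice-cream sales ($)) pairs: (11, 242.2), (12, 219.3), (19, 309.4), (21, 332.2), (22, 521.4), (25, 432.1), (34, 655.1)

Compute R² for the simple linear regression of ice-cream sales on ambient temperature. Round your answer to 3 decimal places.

0.861

n = 7, Σx = 144, Σy = 2711.7, Σxy = 62697.3, Σx² = 3332, Σy² = 1200562.91
Sxx = Σx² − (Σx)²/n = 3332 − 2962.285714 = 369.714286
Sxy = Σxy − (Σx)(Σy)/n = 62697.3 − 55783.542857 = 6913.757143
Syy = Σy² − (Σy)²/n = 1200562.91 − 1050473.841429 = 150089.068571
R² = Sxy²/(Sxx·Syy) = (6913.757143)²/(369.714286·150089.068571) = 0.861416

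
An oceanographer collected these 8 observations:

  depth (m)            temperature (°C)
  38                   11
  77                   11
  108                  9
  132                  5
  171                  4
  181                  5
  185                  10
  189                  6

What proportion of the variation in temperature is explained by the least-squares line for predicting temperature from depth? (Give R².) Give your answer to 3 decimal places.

0.446

n = 8, Σx = 1081, Σy = 61, Σxy = 7470, Σx² = 168409, Σy² = 525
Sxx = Σx² − (Σx)²/n = 168409 − 146070.125 = 22338.875
Sxy = Σxy − (Σx)(Σy)/n = 7470 − 8242.625 = -772.625
Syy = Σy² − (Σy)²/n = 525 − 465.125 = 59.875
R² = Sxy²/(Sxx·Syy) = (-772.625)²/(22338.875·59.875) = 0.446304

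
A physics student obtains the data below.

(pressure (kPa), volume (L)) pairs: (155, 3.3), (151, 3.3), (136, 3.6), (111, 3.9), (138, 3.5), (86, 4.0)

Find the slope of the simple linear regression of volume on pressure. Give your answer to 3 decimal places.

n = 6, Σx = 777, Σy = 21.6, Σxy = 2759.3, Σx² = 104083
Sxx = Σx² − (Σx)²/n = 104083 − 100621.5 = 3461.5
Sxy = Σxy − (Σx)(Σy)/n = 2759.3 − 2797.2 = -37.9
b = Sxy/Sxx = -37.9/3461.5 = -0.010949

-0.011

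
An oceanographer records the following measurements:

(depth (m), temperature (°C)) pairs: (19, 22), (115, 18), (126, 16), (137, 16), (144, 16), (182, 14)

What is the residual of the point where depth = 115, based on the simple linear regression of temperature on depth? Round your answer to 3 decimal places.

0.727

n = 6, Σx = 723, Σy = 102, Σxy = 11548, Σx² = 102091
Sxx = Σx² − (Σx)²/n = 102091 − 87121.5 = 14969.5
Sxy = Σxy − (Σx)(Σy)/n = 11548 − 12291 = -743
b = Sxy/Sxx = -743/14969.5 = -0.049634
a = ȳ − b·x̄ = 17 − (-0.049634)·120.5 = 22.980928
ŷ(115) = 22.980928 + (-0.049634)·115 = 17.272988
residual = y − ŷ = 18 − 17.272988 = 0.727012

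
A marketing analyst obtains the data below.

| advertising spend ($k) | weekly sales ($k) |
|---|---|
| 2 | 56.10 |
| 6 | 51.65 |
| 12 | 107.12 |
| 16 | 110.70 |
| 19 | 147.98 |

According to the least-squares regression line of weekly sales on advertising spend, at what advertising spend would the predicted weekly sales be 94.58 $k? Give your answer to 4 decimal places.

10.9764

n = 5, Σx = 55, Σy = 473.55, Σxy = 6290.36, Σx² = 801
Sxx = Σx² − (Σx)²/n = 801 − 605 = 196
Sxy = Σxy − (Σx)(Σy)/n = 6290.36 − 5209.05 = 1081.31
b = Sxy/Sxx = 1081.31/196 = 5.516888
a = ȳ − b·x̄ = 94.71 − 5.516888·11 = 34.024235
Set a + b·x = 94.58: x = (94.58 − 34.024235) / 5.516888 = 10.976436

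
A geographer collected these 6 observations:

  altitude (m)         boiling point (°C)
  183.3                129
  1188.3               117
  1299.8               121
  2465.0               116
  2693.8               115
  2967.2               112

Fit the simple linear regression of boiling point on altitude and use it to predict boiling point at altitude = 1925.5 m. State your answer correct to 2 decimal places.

n = 6, Σx = 10797.4, Σy = 710, Σxy = 1248006, Σx² = 25272195.1
Sxx = Σx² − (Σx)²/n = 25272195.1 − 19430641.126667 = 5841553.973333
Sxy = Σxy − (Σx)(Σy)/n = 1248006 − 1277692.333333 = -29686.333333
b = Sxy/Sxx = -29686.333333/5841553.973333 = -0.005082
a = ȳ − b·x̄ = 118.333333 − (-0.005082)·1799.566667 = 127.478594
ŷ(1925.5) = a + b·1925.5 = 127.478594 + (-0.005082)·1925.5 = 117.693350

117.69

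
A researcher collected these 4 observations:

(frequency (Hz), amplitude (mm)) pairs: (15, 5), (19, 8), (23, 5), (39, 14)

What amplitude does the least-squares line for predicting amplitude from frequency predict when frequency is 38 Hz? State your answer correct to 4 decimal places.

n = 4, Σx = 96, Σy = 32, Σxy = 888, Σx² = 2636
Sxx = Σx² − (Σx)²/n = 2636 − 2304 = 332
Sxy = Σxy − (Σx)(Σy)/n = 888 − 768 = 120
b = Sxy/Sxx = 120/332 = 0.361446
a = ȳ − b·x̄ = 8 − 0.361446·24 = -0.674699
ŷ(38) = a + b·38 = -0.674699 + 0.361446·38 = 13.060241

13.0602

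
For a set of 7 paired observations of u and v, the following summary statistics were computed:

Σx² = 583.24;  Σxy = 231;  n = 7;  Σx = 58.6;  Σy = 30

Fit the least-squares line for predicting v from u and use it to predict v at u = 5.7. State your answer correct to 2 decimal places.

Sxx = Σx² − (Σx)²/n = 583.24 − 490.565714 = 92.674286
Sxy = Σxy − (Σx)(Σy)/n = 231 − 251.142857 = -20.142857
b = Sxy/Sxx = -20.142857/92.674286 = -0.217351
a = ȳ − b·x̄ = 4.285714 − (-0.217351)·8.371429 = 6.105253
ŷ(5.7) = a + b·5.7 = 6.105253 + (-0.217351)·5.7 = 4.866352

4.87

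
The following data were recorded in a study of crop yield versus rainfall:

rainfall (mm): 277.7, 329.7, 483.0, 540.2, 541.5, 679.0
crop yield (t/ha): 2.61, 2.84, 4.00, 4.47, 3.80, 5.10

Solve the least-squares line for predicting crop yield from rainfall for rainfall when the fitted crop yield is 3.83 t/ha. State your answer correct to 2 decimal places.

n = 6, Σx = 2851.1, Σy = 22.82, Σxy = 11528.439, Σx² = 1465187.67
Sxx = Σx² − (Σx)²/n = 1465187.67 − 1354795.201667 = 110392.468333
Sxy = Σxy − (Σx)(Σy)/n = 11528.439 − 10843.683667 = 684.755333
b = Sxy/Sxx = 684.755333/110392.468333 = 0.006203
a = ȳ − b·x̄ = 3.803333 − 0.006203·475.183333 = 0.855810
Set a + b·x = 3.83: x = (3.83 − 0.855810) / 0.006203 = 479.482386

479.48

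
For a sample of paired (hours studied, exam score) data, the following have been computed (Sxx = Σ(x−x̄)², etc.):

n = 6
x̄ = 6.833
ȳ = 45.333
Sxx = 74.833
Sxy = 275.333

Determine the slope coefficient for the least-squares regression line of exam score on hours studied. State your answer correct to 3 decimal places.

3.679

b = Sxy/Sxx = 275.333/74.833 = 3.679299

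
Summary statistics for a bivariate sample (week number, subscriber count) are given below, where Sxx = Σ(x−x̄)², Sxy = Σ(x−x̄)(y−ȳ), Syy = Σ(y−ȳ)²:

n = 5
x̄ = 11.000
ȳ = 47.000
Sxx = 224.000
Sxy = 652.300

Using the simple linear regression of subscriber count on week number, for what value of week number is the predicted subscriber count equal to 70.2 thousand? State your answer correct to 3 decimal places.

18.967

b = Sxy/Sxx = 652.3/224 = 2.912054
a = ȳ − b·x̄ = 47 − 2.912054·11 = 14.967411
Set a + b·x = 70.2: x = (70.2 − 14.967411) / 2.912054 = 18.966886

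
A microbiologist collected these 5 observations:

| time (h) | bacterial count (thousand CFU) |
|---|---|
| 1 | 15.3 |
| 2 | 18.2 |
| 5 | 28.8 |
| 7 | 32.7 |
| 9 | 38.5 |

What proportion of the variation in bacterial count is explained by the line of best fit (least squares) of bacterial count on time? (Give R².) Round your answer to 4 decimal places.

n = 5, Σx = 24, Σy = 133.5, Σxy = 771.1, Σx² = 160, Σy² = 3946.31
Sxx = Σx² − (Σx)²/n = 160 − 115.2 = 44.8
Sxy = Σxy − (Σx)(Σy)/n = 771.1 − 640.8 = 130.3
Syy = Σy² − (Σy)²/n = 3946.31 − 3564.45 = 381.86
R² = Sxy²/(Sxx·Syy) = (130.3)²/(44.8·381.86) = 0.992445

0.9924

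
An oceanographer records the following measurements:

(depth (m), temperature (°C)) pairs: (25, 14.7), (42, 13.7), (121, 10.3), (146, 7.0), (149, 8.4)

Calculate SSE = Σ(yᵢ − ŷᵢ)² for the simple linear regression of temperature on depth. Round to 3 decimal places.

n = 5, Σx = 483, Σy = 54.1, Σxy = 4462.8, Σx² = 60547, Σy² = 629.43
Sxx = Σx² − (Σx)²/n = 60547 − 46657.8 = 13889.2
Sxy = Σxy − (Σx)(Σy)/n = 4462.8 − 5226.06 = -763.26
Syy = Σy² − (Σy)²/n = 629.43 − 585.362 = 44.068
b = Sxy/Sxx = -763.26/13889.2 = -0.054953
SSE = Syy − b·Sxy = 44.068 − (-0.054953)·(-763.26) = 2.124200

2.124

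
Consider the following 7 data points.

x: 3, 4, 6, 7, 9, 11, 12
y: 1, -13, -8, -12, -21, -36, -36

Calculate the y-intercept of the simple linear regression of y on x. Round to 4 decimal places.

10.8525

n = 7, Σx = 52, Σy = -125, Σxy = -1198, Σx² = 456
Sxx = Σx² − (Σx)²/n = 456 − 386.285714 = 69.714286
Sxy = Σxy − (Σx)(Σy)/n = -1198 − (-928.571429) = -269.428571
b = Sxy/Sxx = -269.428571/69.714286 = -3.864754
a = ȳ − b·x̄ = -17.857143 − (-3.864754)·7.428571 = 10.852459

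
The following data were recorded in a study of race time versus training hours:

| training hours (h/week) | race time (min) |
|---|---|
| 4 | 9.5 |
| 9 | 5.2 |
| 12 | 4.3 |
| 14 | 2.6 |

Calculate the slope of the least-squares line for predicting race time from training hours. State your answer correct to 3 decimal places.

-0.666

n = 4, Σx = 39, Σy = 21.6, Σxy = 172.8, Σx² = 437
Sxx = Σx² − (Σx)²/n = 437 − 380.25 = 56.75
Sxy = Σxy − (Σx)(Σy)/n = 172.8 − 210.6 = -37.8
b = Sxy/Sxx = -37.8/56.75 = -0.666079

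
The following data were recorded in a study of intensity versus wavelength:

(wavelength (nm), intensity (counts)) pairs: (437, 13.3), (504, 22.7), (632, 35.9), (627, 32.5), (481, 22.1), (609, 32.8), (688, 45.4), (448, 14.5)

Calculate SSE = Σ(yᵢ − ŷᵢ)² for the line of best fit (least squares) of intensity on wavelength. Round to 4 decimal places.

30.0041

n = 8, Σx = 4426, Σy = 219.2, Σxy = 128655.7, Σx² = 2513828, Σy² = 6872.9
Sxx = Σx² − (Σx)²/n = 2513828 − 2448684.5 = 65143.5
Sxy = Σxy − (Σx)(Σy)/n = 128655.7 − 121272.4 = 7383.3
Syy = Σy² − (Σy)²/n = 6872.9 − 6006.08 = 866.82
b = Sxy/Sxx = 7383.3/65143.5 = 0.113339
SSE = Syy − b·Sxy = 866.82 − 0.113339·7383.3 = 30.004065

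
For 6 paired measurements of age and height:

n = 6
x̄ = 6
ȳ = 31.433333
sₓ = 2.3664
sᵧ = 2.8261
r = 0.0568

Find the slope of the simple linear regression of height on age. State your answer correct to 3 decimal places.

b = r · sᵧ/sₓ = 0.0568 · 2.8261/2.3664 = 0.067834

0.068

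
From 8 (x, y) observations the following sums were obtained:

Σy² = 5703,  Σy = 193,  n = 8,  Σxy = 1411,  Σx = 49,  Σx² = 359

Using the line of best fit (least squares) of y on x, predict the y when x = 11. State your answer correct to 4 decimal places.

43.0764

Sxx = Σx² − (Σx)²/n = 359 − 300.125 = 58.875
Sxy = Σxy − (Σx)(Σy)/n = 1411 − 1182.125 = 228.875
b = Sxy/Sxx = 228.875/58.875 = 3.887473
a = ȳ − b·x̄ = 24.125 − 3.887473·6.125 = 0.314225
ŷ(11) = a + b·11 = 0.314225 + 3.887473·11 = 43.076433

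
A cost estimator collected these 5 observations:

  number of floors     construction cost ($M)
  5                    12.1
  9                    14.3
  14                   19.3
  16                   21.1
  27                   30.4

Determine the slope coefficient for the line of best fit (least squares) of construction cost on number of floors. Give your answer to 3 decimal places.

0.852

n = 5, Σx = 71, Σy = 97.2, Σxy = 1617.8, Σx² = 1287
Sxx = Σx² − (Σx)²/n = 1287 − 1008.2 = 278.8
Sxy = Σxy − (Σx)(Σy)/n = 1617.8 − 1380.24 = 237.56
b = Sxy/Sxx = 237.56/278.8 = 0.852080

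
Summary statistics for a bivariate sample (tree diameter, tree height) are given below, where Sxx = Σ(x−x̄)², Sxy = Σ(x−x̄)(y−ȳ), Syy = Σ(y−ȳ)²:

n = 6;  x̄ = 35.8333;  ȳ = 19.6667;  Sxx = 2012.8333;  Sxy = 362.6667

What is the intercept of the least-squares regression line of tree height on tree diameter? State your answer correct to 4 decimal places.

b = Sxy/Sxx = 362.6667/2012.8333 = 0.180177
a = ȳ − b·x̄ = 19.6667 − 0.180177·35.8333 = 13.210356

13.2104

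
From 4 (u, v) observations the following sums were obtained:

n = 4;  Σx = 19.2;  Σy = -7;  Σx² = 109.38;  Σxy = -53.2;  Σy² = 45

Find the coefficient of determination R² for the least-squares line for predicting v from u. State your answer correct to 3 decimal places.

Sxx = Σx² − (Σx)²/n = 109.38 − 92.16 = 17.22
Sxy = Σxy − (Σx)(Σy)/n = -53.2 − (-33.6) = -19.6
Syy = Σy² − (Σy)²/n = 45 − 12.25 = 32.75
R² = Sxy²/(Sxx·Syy) = (-19.6)²/(17.22·32.75) = 0.681189

0.681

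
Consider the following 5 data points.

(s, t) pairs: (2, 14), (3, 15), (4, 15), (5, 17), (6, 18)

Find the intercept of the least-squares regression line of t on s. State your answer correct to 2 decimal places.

11.80

n = 5, Σx = 20, Σy = 79, Σxy = 326, Σx² = 90
Sxx = Σx² − (Σx)²/n = 90 − 80 = 10
Sxy = Σxy − (Σx)(Σy)/n = 326 − 316 = 10
b = Sxy/Sxx = 10/10 = 1
a = ȳ − b·x̄ = 15.8 − 1·4 = 11.8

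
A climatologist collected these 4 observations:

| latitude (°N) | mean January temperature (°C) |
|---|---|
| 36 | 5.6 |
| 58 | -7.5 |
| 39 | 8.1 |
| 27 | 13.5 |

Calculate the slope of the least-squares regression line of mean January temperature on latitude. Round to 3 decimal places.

n = 4, Σx = 160, Σy = 19.7, Σxy = 447, Σx² = 6910
Sxx = Σx² − (Σx)²/n = 6910 − 6400 = 510
Sxy = Σxy − (Σx)(Σy)/n = 447 − 788 = -341
b = Sxy/Sxx = -341/510 = -0.668627

-0.669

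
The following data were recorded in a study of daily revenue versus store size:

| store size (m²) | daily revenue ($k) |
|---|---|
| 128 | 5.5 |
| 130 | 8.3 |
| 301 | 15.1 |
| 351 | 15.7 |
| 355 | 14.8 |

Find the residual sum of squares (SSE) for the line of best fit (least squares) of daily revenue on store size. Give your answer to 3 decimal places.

n = 5, Σx = 1265, Σy = 59.4, Σxy = 17092.8, Σx² = 373111, Σy² = 792.68
Sxx = Σx² − (Σx)²/n = 373111 − 320045 = 53066
Sxy = Σxy − (Σx)(Σy)/n = 17092.8 − 15028.2 = 2064.6
Syy = Σy² − (Σy)²/n = 792.68 − 705.672 = 87.008
b = Sxy/Sxx = 2064.6/53066 = 0.038906
SSE = Syy − b·Sxy = 87.008 − 0.038906·2064.6 = 6.682120

6.682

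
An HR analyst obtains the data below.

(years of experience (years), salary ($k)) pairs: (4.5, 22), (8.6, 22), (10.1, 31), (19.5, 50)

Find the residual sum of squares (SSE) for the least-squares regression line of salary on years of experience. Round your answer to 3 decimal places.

37.637

n = 4, Σx = 42.7, Σy = 125, Σxy = 1576.3, Σx² = 576.47, Σy² = 4429
Sxx = Σx² − (Σx)²/n = 576.47 − 455.8225 = 120.6475
Sxy = Σxy − (Σx)(Σy)/n = 1576.3 − 1334.375 = 241.925
Syy = Σy² − (Σy)²/n = 4429 − 3906.25 = 522.75
b = Sxy/Sxx = 241.925/120.6475 = 2.005222
SSE = Syy − b·Sxy = 522.75 − 2.005222·241.925 = 37.636710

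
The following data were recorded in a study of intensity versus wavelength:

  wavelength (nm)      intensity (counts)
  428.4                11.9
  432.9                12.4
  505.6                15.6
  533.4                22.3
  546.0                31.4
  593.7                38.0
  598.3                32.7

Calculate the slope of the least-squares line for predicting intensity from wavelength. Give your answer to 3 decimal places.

n = 7, Σx = 3638.3, Σy = 164.3, Σxy = 89517.51, Σx² = 1919634.47
Sxx = Σx² − (Σx)²/n = 1919634.47 − 1891032.412857 = 28602.057143
Sxy = Σxy − (Σx)(Σy)/n = 89517.51 − 85396.098571 = 4121.411429
b = Sxy/Sxx = 4121.411429/28602.057143 = 0.144095

0.144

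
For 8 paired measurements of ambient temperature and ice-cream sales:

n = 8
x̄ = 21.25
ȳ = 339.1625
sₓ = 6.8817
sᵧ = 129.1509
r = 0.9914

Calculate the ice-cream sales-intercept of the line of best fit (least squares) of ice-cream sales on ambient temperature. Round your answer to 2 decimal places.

b = r · sᵧ/sₓ = 0.9914 · 129.1509/6.8817 = 18.605897
a = ȳ − b·x̄ = 339.1625 − 18.605897·21.25 = -56.212814

-56.21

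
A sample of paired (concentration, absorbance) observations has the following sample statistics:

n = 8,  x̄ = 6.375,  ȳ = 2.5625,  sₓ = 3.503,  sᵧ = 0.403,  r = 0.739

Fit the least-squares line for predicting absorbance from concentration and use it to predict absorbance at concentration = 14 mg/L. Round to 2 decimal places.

b = r · sᵧ/sₓ = 0.739 · 0.403/3.503 = 0.085018
a = ȳ − b·x̄ = 2.5625 − 0.085018·6.375 = 2.020512
ŷ(14) = a + b·14 = 2.020512 + 0.085018·14 = 3.210760

3.21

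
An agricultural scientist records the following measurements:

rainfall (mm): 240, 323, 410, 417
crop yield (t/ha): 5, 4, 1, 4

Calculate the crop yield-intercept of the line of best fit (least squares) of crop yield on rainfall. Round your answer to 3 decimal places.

8.407

n = 4, Σx = 1390, Σy = 14, Σxy = 4570, Σx² = 503918
Sxx = Σx² − (Σx)²/n = 503918 − 483025 = 20893
Sxy = Σxy − (Σx)(Σy)/n = 4570 − 4865 = -295
b = Sxy/Sxx = -295/20893 = -0.014120
a = ȳ − b·x̄ = 3.5 − (-0.014120)·347.5 = 8.406548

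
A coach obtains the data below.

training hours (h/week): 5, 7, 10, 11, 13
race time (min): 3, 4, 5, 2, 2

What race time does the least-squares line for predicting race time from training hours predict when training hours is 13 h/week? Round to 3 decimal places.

n = 5, Σx = 46, Σy = 16, Σxy = 141, Σx² = 464
Sxx = Σx² − (Σx)²/n = 464 − 423.2 = 40.8
Sxy = Σxy − (Σx)(Σy)/n = 141 − 147.2 = -6.2
b = Sxy/Sxx = -6.2/40.8 = -0.151961
a = ȳ − b·x̄ = 3.2 − (-0.151961)·9.2 = 4.598039
ŷ(13) = a + b·13 = 4.598039 + (-0.151961)·13 = 2.622549

2.623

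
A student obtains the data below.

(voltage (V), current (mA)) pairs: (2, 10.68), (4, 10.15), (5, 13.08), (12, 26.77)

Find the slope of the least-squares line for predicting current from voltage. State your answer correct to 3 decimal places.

n = 4, Σx = 23, Σy = 60.68, Σxy = 448.6, Σx² = 189
Sxx = Σx² − (Σx)²/n = 189 − 132.25 = 56.75
Sxy = Σxy − (Σx)(Σy)/n = 448.6 − 348.91 = 99.69
b = Sxy/Sxx = 99.69/56.75 = 1.756652

1.757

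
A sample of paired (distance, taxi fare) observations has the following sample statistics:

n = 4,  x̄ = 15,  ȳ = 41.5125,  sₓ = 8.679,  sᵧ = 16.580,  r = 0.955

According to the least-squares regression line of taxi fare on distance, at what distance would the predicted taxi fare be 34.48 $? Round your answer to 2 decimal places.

b = r · sᵧ/sₓ = 0.955 · 16.58/8.679 = 1.824392
a = ȳ − b·x̄ = 41.5125 − 1.824392·15 = 14.146617
Set a + b·x = 34.48: x = (34.48 − 14.146617) / 1.824392 = 11.145292

11.15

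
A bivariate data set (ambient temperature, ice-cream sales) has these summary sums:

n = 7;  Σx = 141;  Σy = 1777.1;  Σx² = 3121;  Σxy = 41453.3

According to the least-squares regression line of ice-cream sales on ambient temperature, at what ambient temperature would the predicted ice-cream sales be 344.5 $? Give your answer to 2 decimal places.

Sxx = Σx² − (Σx)²/n = 3121 − 2840.142857 = 280.857143
Sxy = Σxy − (Σx)(Σy)/n = 41453.3 − 35795.871429 = 5657.428571
b = Sxy/Sxx = 5657.428571/280.857143 = 20.143438
a = ȳ − b·x̄ = 253.871429 − 20.143438·20.142857 = -151.874975
Set a + b·x = 344.5: x = (344.5 − (-151.874975)) / 20.143438 = 24.642018

24.64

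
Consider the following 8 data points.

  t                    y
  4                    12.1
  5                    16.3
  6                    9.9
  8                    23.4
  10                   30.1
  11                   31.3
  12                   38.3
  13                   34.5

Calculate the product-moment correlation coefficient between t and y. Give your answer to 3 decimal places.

n = 8, Σx = 69, Σy = 195.9, Σxy = 1929.9, Σx² = 675, Σy² = 5600.51
Sxx = Σx² − (Σx)²/n = 675 − 595.125 = 79.875
Sxy = Σxy − (Σx)(Σy)/n = 1929.9 − 1689.6375 = 240.2625
Syy = Σy² − (Σy)²/n = 5600.51 − 4797.10125 = 803.40875
r = Sxy/√(Sxx·Syy) = 240.2625/√(64172.273906) = 240.2625/253.322470 = 0.948445

0.948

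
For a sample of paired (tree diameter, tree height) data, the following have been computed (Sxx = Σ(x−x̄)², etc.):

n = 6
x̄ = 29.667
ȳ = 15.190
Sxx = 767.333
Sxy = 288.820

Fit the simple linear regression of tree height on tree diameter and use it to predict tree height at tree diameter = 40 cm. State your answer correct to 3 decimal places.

b = Sxy/Sxx = 288.82/767.333 = 0.376395
a = ȳ − b·x̄ = 15.19 − 0.376395·29.667 = 4.023501
ŷ(40) = a + b·40 = 4.023501 + 0.376395·40 = 19.079285

19.079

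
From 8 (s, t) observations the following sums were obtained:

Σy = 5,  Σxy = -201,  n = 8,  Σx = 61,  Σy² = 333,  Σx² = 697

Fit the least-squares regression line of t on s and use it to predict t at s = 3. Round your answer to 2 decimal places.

Sxx = Σx² − (Σx)²/n = 697 − 465.125 = 231.875
Sxy = Σxy − (Σx)(Σy)/n = -201 − 38.125 = -239.125
b = Sxy/Sxx = -239.125/231.875 = -1.031267
a = ȳ − b·x̄ = 0.625 − (-1.031267)·7.625 = 8.488410
ŷ(3) = a + b·3 = 8.488410 + (-1.031267)·3 = 5.394609

5.39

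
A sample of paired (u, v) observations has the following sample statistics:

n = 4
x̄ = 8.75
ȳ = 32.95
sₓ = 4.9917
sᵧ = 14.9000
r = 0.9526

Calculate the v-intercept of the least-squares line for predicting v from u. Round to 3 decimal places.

b = r · sᵧ/sₓ = 0.9526 · 14.9/4.9917 = 2.843468
a = ȳ − b·x̄ = 32.95 − 2.843468·8.75 = 8.069654

8.070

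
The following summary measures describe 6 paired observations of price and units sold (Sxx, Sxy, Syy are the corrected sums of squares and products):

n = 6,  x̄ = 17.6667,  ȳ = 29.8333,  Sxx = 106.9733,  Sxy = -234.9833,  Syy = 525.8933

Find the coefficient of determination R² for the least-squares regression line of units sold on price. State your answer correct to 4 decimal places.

R² = Sxy²/(Sxx·Syy) = (-234.9833)²/(106.9733·525.8933) = 0.981524

0.9815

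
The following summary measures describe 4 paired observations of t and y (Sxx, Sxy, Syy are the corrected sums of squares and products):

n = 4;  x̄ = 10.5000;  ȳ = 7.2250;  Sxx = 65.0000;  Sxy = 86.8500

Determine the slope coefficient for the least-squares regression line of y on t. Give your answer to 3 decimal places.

1.336

b = Sxy/Sxx = 86.85/65 = 1.336154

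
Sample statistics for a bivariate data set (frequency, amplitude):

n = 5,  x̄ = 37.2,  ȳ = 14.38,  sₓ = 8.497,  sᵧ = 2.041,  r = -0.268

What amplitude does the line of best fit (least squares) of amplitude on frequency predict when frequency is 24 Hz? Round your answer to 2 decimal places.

15.23

b = r · sᵧ/sₓ = -0.268 · 2.041/8.497 = -0.064374
a = ȳ − b·x̄ = 14.38 − (-0.064374)·37.2 = 16.774722
ŷ(24) = a + b·24 = 16.774722 + (-0.064374)·24 = 15.229740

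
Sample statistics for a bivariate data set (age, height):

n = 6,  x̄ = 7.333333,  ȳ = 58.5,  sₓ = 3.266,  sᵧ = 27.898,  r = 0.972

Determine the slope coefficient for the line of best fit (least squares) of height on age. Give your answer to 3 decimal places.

8.303

b = r · sᵧ/sₓ = 0.972 · 27.898/3.266 = 8.302773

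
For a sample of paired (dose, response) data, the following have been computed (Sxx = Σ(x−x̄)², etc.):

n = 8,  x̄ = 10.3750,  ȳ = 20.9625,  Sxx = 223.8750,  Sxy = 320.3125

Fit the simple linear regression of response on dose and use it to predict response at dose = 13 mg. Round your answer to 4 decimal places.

24.7183

b = Sxy/Sxx = 320.3125/223.875 = 1.430765
a = ȳ − b·x̄ = 20.9625 − 1.430765·10.375 = 6.118314
ŷ(13) = a + b·13 = 6.118314 + 1.430765·13 = 24.718258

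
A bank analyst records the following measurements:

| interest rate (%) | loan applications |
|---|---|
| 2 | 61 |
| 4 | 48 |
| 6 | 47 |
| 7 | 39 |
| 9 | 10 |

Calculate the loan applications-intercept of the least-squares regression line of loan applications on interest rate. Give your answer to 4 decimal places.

77.2466

n = 5, Σx = 28, Σy = 205, Σxy = 959, Σx² = 186
Sxx = Σx² − (Σx)²/n = 186 − 156.8 = 29.2
Sxy = Σxy − (Σx)(Σy)/n = 959 − 1148 = -189
b = Sxy/Sxx = -189/29.2 = -6.472603
a = ȳ − b·x̄ = 41 − (-6.472603)·5.6 = 77.246575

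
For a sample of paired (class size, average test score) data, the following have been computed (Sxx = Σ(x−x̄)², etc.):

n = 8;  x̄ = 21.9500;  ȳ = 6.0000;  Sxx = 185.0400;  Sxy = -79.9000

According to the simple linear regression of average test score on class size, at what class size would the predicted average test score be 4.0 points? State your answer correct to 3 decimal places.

26.582

b = Sxy/Sxx = -79.9/185.04 = -0.431799
a = ȳ − b·x̄ = 6 − (-0.431799)·21.95 = 15.477978
Set a + b·x = 4.0: x = (4.0 − 15.477978) / (-0.431799) = 26.581790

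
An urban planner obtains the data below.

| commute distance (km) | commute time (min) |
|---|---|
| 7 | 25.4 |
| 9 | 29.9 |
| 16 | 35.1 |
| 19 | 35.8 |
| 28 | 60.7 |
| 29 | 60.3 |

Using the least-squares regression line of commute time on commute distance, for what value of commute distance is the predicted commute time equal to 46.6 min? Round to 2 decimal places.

21.36

n = 6, Σx = 108, Σy = 247.2, Σxy = 5137, Σx² = 2372
Sxx = Σx² − (Σx)²/n = 2372 − 1944 = 428
Sxy = Σxy − (Σx)(Σy)/n = 5137 − 4449.6 = 687.4
b = Sxy/Sxx = 687.4/428 = 1.606075
a = ȳ − b·x̄ = 41.2 − 1.606075·18 = 12.290654
Set a + b·x = 46.6: x = (46.6 − 12.290654) / 1.606075 = 21.362235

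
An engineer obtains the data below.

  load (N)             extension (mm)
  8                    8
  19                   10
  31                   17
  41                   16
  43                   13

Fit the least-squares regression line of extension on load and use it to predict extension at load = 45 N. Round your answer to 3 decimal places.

16.153

n = 5, Σx = 142, Σy = 64, Σxy = 1996, Σx² = 4916
Sxx = Σx² − (Σx)²/n = 4916 − 4032.8 = 883.2
Sxy = Σxy − (Σx)(Σy)/n = 1996 − 1817.6 = 178.4
b = Sxy/Sxx = 178.4/883.2 = 0.201993
a = ȳ − b·x̄ = 12.8 − 0.201993·28.4 = 7.063406
ŷ(45) = a + b·45 = 7.063406 + 0.201993·45 = 16.153080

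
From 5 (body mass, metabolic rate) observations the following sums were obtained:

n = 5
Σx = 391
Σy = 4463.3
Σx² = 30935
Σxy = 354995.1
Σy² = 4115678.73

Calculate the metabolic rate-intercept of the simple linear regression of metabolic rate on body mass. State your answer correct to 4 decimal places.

-407.4128

Sxx = Σx² − (Σx)²/n = 30935 − 30576.2 = 358.8
Sxy = Σxy − (Σx)(Σy)/n = 354995.1 − 349030.06 = 5965.04
b = Sxy/Sxx = 5965.04/358.8 = 16.624972
a = ȳ − b·x̄ = 892.66 − 16.624972·78.2 = -407.412821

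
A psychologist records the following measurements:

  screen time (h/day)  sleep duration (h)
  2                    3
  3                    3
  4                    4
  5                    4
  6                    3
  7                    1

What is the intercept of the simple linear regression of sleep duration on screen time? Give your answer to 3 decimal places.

n = 6, Σx = 27, Σy = 18, Σxy = 76, Σx² = 139
Sxx = Σx² − (Σx)²/n = 139 − 121.5 = 17.5
Sxy = Σxy − (Σx)(Σy)/n = 76 − 81 = -5
b = Sxy/Sxx = -5/17.5 = -0.285714
a = ȳ − b·x̄ = 3 − (-0.285714)·4.5 = 4.285714

4.286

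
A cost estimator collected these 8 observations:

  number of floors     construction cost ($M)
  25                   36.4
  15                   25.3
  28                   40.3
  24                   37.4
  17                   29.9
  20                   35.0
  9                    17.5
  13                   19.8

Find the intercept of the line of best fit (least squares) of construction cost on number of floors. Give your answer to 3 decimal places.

6.296

n = 8, Σx = 151, Σy = 241.6, Σxy = 4938.7, Σx² = 3149
Sxx = Σx² − (Σx)²/n = 3149 − 2850.125 = 298.875
Sxy = Σxy − (Σx)(Σy)/n = 4938.7 − 4560.2 = 378.5
b = Sxy/Sxx = 378.5/298.875 = 1.266416
a = ȳ − b·x̄ = 30.2 − 1.266416·18.875 = 6.296403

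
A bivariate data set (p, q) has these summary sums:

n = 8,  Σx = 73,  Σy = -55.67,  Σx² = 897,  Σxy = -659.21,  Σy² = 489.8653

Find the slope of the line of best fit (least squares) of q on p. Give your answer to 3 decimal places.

-0.655

Sxx = Σx² − (Σx)²/n = 897 − 666.125 = 230.875
Sxy = Σxy − (Σx)(Σy)/n = -659.21 − (-507.98875) = -151.22125
b = Sxy/Sxx = -151.22125/230.875 = -0.654992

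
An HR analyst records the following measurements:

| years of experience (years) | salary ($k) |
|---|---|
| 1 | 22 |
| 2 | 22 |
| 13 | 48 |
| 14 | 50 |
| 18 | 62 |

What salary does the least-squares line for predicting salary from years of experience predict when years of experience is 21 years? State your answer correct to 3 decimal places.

67.569

n = 5, Σx = 48, Σy = 204, Σxy = 2506, Σx² = 694
Sxx = Σx² − (Σx)²/n = 694 − 460.8 = 233.2
Sxy = Σxy − (Σx)(Σy)/n = 2506 − 1958.4 = 547.6
b = Sxy/Sxx = 547.6/233.2 = 2.348199
a = ȳ − b·x̄ = 40.8 − 2.348199·9.6 = 18.257290
ŷ(21) = a + b·21 = 18.257290 + 2.348199·21 = 67.569468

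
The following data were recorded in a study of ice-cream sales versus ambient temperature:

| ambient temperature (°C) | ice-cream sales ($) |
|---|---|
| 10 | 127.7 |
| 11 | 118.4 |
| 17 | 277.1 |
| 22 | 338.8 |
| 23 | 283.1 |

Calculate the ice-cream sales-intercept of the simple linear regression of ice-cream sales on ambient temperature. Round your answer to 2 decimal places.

-27.79

n = 5, Σx = 83, Σy = 1145.1, Σxy = 21255, Σx² = 1523
Sxx = Σx² − (Σx)²/n = 1523 − 1377.8 = 145.2
Sxy = Σxy − (Σx)(Σy)/n = 21255 − 19008.66 = 2246.34
b = Sxy/Sxx = 2246.34/145.2 = 15.470661
a = ȳ − b·x̄ = 229.02 − 15.470661·16.6 = -27.792975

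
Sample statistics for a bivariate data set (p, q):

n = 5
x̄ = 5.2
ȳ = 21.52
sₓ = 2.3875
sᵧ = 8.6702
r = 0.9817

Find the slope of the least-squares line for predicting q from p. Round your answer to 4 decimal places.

b = r · sᵧ/sₓ = 0.9817 · 8.6702/2.3875 = 3.565041

3.5650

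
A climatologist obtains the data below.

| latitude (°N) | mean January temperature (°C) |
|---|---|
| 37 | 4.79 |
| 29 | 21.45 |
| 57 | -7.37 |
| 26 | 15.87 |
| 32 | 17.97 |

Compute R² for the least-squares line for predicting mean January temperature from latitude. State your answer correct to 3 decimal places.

0.868

n = 5, Σx = 181, Σy = 52.71, Σxy = 1366.85, Σx² = 7159, Σy² = 1112.1413
Sxx = Σx² − (Σx)²/n = 7159 − 6552.2 = 606.8
Sxy = Σxy − (Σx)(Σy)/n = 1366.85 − 1908.102 = -541.252
Syy = Σy² − (Σy)²/n = 1112.1413 − 555.66882 = 556.47248
R² = Sxy²/(Sxx·Syy) = (-541.252)²/(606.8·556.47248) = 0.867580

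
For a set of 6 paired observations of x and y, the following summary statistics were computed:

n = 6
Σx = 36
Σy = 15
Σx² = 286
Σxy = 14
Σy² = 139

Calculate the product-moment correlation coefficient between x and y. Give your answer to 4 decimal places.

Sxx = Σx² − (Σx)²/n = 286 − 216 = 70
Sxy = Σxy − (Σx)(Σy)/n = 14 − 90 = -76
Syy = Σy² − (Σy)²/n = 139 − 37.5 = 101.5
r = Sxy/√(Sxx·Syy) = -76/√(7105) = -76/84.291162 = -0.901637

-0.9016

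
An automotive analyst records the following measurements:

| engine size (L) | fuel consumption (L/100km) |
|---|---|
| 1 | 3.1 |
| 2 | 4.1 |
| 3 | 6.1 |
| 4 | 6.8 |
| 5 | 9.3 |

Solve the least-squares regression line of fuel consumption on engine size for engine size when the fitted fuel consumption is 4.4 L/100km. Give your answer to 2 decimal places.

2.02

n = 5, Σx = 15, Σy = 29.4, Σxy = 103.3, Σx² = 55
Sxx = Σx² − (Σx)²/n = 55 − 45 = 10
Sxy = Σxy − (Σx)(Σy)/n = 103.3 − 88.2 = 15.1
b = Sxy/Sxx = 15.1/10 = 1.51
a = ȳ − b·x̄ = 5.88 − 1.51·3 = 1.35
Set a + b·x = 4.4: x = (4.4 − 1.35) / 1.51 = 2.019868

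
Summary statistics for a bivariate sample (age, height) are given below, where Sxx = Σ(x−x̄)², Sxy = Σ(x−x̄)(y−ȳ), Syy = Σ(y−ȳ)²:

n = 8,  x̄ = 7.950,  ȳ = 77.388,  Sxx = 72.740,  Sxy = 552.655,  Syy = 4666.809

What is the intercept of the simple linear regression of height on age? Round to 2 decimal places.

16.99

b = Sxy/Sxx = 552.655/72.74 = 7.597677
a = ȳ − b·x̄ = 77.388 − 7.597677·7.95 = 16.986471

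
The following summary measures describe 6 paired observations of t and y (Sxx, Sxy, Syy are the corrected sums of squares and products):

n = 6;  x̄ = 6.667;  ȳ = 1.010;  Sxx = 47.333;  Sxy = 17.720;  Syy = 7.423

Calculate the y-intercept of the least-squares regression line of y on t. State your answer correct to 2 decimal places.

-1.49

b = Sxy/Sxx = 17.72/47.333 = 0.374369
a = ȳ − b·x̄ = 1.01 − 0.374369·6.667 = -1.485917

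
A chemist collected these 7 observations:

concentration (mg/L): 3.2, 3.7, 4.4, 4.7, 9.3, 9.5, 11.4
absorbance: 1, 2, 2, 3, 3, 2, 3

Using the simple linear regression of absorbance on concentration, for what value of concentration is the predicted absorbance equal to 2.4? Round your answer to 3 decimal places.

n = 7, Σx = 46.2, Σy = 16, Σxy = 114.6, Σx² = 372.08
Sxx = Σx² − (Σx)²/n = 372.08 − 304.92 = 67.16
Sxy = Σxy − (Σx)(Σy)/n = 114.6 − 105.6 = 9
b = Sxy/Sxx = 9/67.16 = 0.134008
a = ȳ − b·x̄ = 2.285714 − 0.134008·6.6 = 1.401259
Set a + b·x = 2.4: x = (2.4 − 1.401259) / 0.134008 = 7.452825

7.453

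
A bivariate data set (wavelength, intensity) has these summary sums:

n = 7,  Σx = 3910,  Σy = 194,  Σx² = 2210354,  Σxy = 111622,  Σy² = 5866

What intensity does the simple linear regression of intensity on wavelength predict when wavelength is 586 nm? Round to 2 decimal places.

Sxx = Σx² − (Σx)²/n = 2210354 − 2184014.285714 = 26339.714286
Sxy = Σxy − (Σx)(Σy)/n = 111622 − 108362.857143 = 3259.142857
b = Sxy/Sxx = 3259.142857/26339.714286 = 0.123735
a = ȳ − b·x̄ = 27.714286 − 0.123735·558.571429 = -41.400514
ŷ(586) = a + b·586 = -41.400514 + 0.123735·586 = 31.108158

31.11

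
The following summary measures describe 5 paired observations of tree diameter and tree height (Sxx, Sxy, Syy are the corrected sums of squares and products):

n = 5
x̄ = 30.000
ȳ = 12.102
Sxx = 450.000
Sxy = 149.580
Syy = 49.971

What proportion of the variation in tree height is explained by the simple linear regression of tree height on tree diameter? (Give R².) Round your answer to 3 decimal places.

R² = Sxy²/(Sxx·Syy) = (149.58)²/(450·49.971) = 0.994985

0.995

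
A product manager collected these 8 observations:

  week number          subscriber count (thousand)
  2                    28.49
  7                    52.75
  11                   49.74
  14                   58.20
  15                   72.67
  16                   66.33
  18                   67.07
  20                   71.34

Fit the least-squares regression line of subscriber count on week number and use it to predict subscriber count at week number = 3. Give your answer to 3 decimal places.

n = 8, Σx = 103, Σy = 466.59, Σxy = 6573.56, Σx² = 1575
Sxx = Σx² − (Σx)²/n = 1575 − 1326.125 = 248.875
Sxy = Σxy − (Σx)(Σy)/n = 6573.56 − 6007.34625 = 566.21375
b = Sxy/Sxx = 566.21375/248.875 = 2.275093
a = ȳ − b·x̄ = 58.32375 − 2.275093·12.875 = 29.031929
ŷ(3) = a + b·3 = 29.031929 + 2.275093·3 = 35.857207

35.857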